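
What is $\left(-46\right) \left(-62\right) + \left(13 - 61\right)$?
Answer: $2804$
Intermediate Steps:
$\left(-46\right) \left(-62\right) + \left(13 - 61\right) = 2852 - 48 = 2804$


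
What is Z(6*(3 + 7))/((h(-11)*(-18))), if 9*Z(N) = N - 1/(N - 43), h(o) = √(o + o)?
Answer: 1019*I*√22/60588 ≈ 0.078886*I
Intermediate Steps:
h(o) = √2*√o (h(o) = √(2*o) = √2*√o)
Z(N) = -1/(9*(-43 + N)) + N/9 (Z(N) = (N - 1/(N - 43))/9 = (N - 1/(-43 + N))/9 = -1/(9*(-43 + N)) + N/9)
Z(6*(3 + 7))/((h(-11)*(-18))) = ((-1 + (6*(3 + 7))² - 258*(3 + 7))/(9*(-43 + 6*(3 + 7))))/(((√2*√(-11))*(-18))) = ((-1 + (6*10)² - 258*10)/(9*(-43 + 6*10)))/(((√2*(I*√11))*(-18))) = ((-1 + 60² - 43*60)/(9*(-43 + 60)))/(((I*√22)*(-18))) = ((⅑)*(-1 + 3600 - 2580)/17)/((-18*I*√22)) = ((⅑)*(1/17)*1019)*(I*√22/396) = 1019*(I*√22/396)/153 = 1019*I*√22/60588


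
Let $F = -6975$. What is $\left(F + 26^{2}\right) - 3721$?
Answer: $-10020$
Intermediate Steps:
$\left(F + 26^{2}\right) - 3721 = \left(-6975 + 26^{2}\right) - 3721 = \left(-6975 + 676\right) - 3721 = -6299 - 3721 = -10020$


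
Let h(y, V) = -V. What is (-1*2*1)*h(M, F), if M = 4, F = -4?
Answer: -8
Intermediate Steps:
(-1*2*1)*h(M, F) = (-1*2*1)*(-1*(-4)) = -2*1*4 = -2*4 = -8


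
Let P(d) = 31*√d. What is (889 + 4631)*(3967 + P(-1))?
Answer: 21897840 + 171120*I ≈ 2.1898e+7 + 1.7112e+5*I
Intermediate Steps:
(889 + 4631)*(3967 + P(-1)) = (889 + 4631)*(3967 + 31*√(-1)) = 5520*(3967 + 31*I) = 21897840 + 171120*I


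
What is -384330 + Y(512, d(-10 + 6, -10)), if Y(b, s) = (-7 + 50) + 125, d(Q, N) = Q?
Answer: -384162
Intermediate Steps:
Y(b, s) = 168 (Y(b, s) = 43 + 125 = 168)
-384330 + Y(512, d(-10 + 6, -10)) = -384330 + 168 = -384162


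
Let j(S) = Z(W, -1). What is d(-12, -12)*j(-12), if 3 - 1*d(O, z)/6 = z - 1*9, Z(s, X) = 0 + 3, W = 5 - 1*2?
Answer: 432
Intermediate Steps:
W = 3 (W = 5 - 2 = 3)
Z(s, X) = 3
j(S) = 3
d(O, z) = 72 - 6*z (d(O, z) = 18 - 6*(z - 1*9) = 18 - 6*(z - 9) = 18 - 6*(-9 + z) = 18 + (54 - 6*z) = 72 - 6*z)
d(-12, -12)*j(-12) = (72 - 6*(-12))*3 = (72 + 72)*3 = 144*3 = 432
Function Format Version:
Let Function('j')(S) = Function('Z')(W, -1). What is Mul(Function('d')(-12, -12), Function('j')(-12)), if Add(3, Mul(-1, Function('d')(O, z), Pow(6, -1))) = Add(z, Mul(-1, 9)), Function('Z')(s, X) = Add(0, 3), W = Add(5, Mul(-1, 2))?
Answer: 432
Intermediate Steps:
W = 3 (W = Add(5, -2) = 3)
Function('Z')(s, X) = 3
Function('j')(S) = 3
Function('d')(O, z) = Add(72, Mul(-6, z)) (Function('d')(O, z) = Add(18, Mul(-6, Add(z, Mul(-1, 9)))) = Add(18, Mul(-6, Add(z, -9))) = Add(18, Mul(-6, Add(-9, z))) = Add(18, Add(54, Mul(-6, z))) = Add(72, Mul(-6, z)))
Mul(Function('d')(-12, -12), Function('j')(-12)) = Mul(Add(72, Mul(-6, -12)), 3) = Mul(Add(72, 72), 3) = Mul(144, 3) = 432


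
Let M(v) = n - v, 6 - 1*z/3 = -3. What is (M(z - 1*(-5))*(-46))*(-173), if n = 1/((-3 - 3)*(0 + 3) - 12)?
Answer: -3823819/15 ≈ -2.5492e+5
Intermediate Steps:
z = 27 (z = 18 - 3*(-3) = 18 + 9 = 27)
n = -1/30 (n = 1/(-6*3 - 12) = 1/(-18 - 12) = 1/(-30) = -1/30 ≈ -0.033333)
M(v) = -1/30 - v
(M(z - 1*(-5))*(-46))*(-173) = ((-1/30 - (27 - 1*(-5)))*(-46))*(-173) = ((-1/30 - (27 + 5))*(-46))*(-173) = ((-1/30 - 1*32)*(-46))*(-173) = ((-1/30 - 32)*(-46))*(-173) = -961/30*(-46)*(-173) = (22103/15)*(-173) = -3823819/15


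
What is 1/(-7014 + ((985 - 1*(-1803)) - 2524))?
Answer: -1/6750 ≈ -0.00014815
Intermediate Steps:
1/(-7014 + ((985 - 1*(-1803)) - 2524)) = 1/(-7014 + ((985 + 1803) - 2524)) = 1/(-7014 + (2788 - 2524)) = 1/(-7014 + 264) = 1/(-6750) = -1/6750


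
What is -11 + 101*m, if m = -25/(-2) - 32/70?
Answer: 84373/70 ≈ 1205.3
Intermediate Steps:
m = 843/70 (m = -25*(-1/2) - 32*1/70 = 25/2 - 16/35 = 843/70 ≈ 12.043)
-11 + 101*m = -11 + 101*(843/70) = -11 + 85143/70 = 84373/70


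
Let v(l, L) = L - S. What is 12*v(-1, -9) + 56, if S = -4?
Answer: -4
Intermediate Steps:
v(l, L) = 4 + L (v(l, L) = L - 1*(-4) = L + 4 = 4 + L)
12*v(-1, -9) + 56 = 12*(4 - 9) + 56 = 12*(-5) + 56 = -60 + 56 = -4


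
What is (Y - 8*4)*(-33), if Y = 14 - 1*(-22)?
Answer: -132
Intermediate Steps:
Y = 36 (Y = 14 + 22 = 36)
(Y - 8*4)*(-33) = (36 - 8*4)*(-33) = (36 - 32)*(-33) = 4*(-33) = -132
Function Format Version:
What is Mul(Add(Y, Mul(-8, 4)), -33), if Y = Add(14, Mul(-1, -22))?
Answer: -132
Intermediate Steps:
Y = 36 (Y = Add(14, 22) = 36)
Mul(Add(Y, Mul(-8, 4)), -33) = Mul(Add(36, Mul(-8, 4)), -33) = Mul(Add(36, -32), -33) = Mul(4, -33) = -132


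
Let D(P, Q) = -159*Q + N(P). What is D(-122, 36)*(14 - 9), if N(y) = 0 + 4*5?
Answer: -28520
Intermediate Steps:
N(y) = 20 (N(y) = 0 + 20 = 20)
D(P, Q) = 20 - 159*Q (D(P, Q) = -159*Q + 20 = 20 - 159*Q)
D(-122, 36)*(14 - 9) = (20 - 159*36)*(14 - 9) = (20 - 5724)*5 = -5704*5 = -28520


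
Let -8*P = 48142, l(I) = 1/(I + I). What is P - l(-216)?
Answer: -2599667/432 ≈ -6017.8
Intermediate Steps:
l(I) = 1/(2*I)
P = -24071/4 (P = -⅛*48142 = -24071/4 ≈ -6017.8)
P - l(-216) = -24071/4 - 1/(2*(-216)) = -24071/4 - (-1)/(2*216) = -24071/4 - 1*(-1/432) = -24071/4 + 1/432 = -2599667/432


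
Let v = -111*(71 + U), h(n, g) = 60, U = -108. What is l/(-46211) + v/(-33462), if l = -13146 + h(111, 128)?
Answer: 7518035/46857954 ≈ 0.16044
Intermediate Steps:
v = 4107 (v = -111*(71 - 108) = -111*(-37) = 4107)
l = -13086 (l = -13146 + 60 = -13086)
l/(-46211) + v/(-33462) = -13086/(-46211) + 4107/(-33462) = -13086*(-1/46211) + 4107*(-1/33462) = 13086/46211 - 1369/11154 = 7518035/46857954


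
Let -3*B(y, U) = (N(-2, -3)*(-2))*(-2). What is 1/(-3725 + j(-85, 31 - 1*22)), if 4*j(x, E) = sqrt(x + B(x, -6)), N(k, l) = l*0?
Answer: -11920/44402017 - 4*I*sqrt(85)/222010085 ≈ -0.00026846 - 1.6611e-7*I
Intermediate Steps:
N(k, l) = 0
B(y, U) = 0 (B(y, U) = -0*(-2)*(-2)/3 = -0*(-2) = -1/3*0 = 0)
j(x, E) = sqrt(x)/4 (j(x, E) = sqrt(x + 0)/4 = sqrt(x)/4)
1/(-3725 + j(-85, 31 - 1*22)) = 1/(-3725 + sqrt(-85)/4) = 1/(-3725 + (I*sqrt(85))/4) = 1/(-3725 + I*sqrt(85)/4)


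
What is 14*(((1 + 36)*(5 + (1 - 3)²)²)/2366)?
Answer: 2997/169 ≈ 17.734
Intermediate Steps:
14*(((1 + 36)*(5 + (1 - 3)²)²)/2366) = 14*((37*(5 + (-2)²)²)*(1/2366)) = 14*((37*(5 + 4)²)*(1/2366)) = 14*((37*9²)*(1/2366)) = 14*((37*81)*(1/2366)) = 14*(2997*(1/2366)) = 14*(2997/2366) = 2997/169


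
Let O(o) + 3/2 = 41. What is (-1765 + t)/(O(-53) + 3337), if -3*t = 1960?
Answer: -14510/20259 ≈ -0.71622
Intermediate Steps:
t = -1960/3 (t = -⅓*1960 = -1960/3 ≈ -653.33)
O(o) = 79/2 (O(o) = -3/2 + 41 = 79/2)
(-1765 + t)/(O(-53) + 3337) = (-1765 - 1960/3)/(79/2 + 3337) = -7255/(3*6753/2) = -7255/3*2/6753 = -14510/20259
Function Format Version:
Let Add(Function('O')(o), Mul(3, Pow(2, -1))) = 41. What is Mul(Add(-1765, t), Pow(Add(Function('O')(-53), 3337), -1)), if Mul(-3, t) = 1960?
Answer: Rational(-14510, 20259) ≈ -0.71622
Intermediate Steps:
t = Rational(-1960, 3) (t = Mul(Rational(-1, 3), 1960) = Rational(-1960, 3) ≈ -653.33)
Function('O')(o) = Rational(79, 2) (Function('O')(o) = Add(Rational(-3, 2), 41) = Rational(79, 2))
Mul(Add(-1765, t), Pow(Add(Function('O')(-53), 3337), -1)) = Mul(Add(-1765, Rational(-1960, 3)), Pow(Add(Rational(79, 2), 3337), -1)) = Mul(Rational(-7255, 3), Pow(Rational(6753, 2), -1)) = Mul(Rational(-7255, 3), Rational(2, 6753)) = Rational(-14510, 20259)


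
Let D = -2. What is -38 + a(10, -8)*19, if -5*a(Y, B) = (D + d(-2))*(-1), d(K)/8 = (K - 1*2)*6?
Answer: -3876/5 ≈ -775.20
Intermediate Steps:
d(K) = -96 + 48*K (d(K) = 8*((K - 1*2)*6) = 8*((K - 2)*6) = 8*((-2 + K)*6) = 8*(-12 + 6*K) = -96 + 48*K)
a(Y, B) = -194/5 (a(Y, B) = -(-2 + (-96 + 48*(-2)))*(-1)/5 = -(-2 + (-96 - 96))*(-1)/5 = -(-2 - 192)*(-1)/5 = -(-194)*(-1)/5 = -1/5*194 = -194/5)
-38 + a(10, -8)*19 = -38 - 194/5*19 = -38 - 3686/5 = -3876/5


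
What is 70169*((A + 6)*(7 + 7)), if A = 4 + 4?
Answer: 13753124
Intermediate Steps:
A = 8
70169*((A + 6)*(7 + 7)) = 70169*((8 + 6)*(7 + 7)) = 70169*(14*14) = 70169*196 = 13753124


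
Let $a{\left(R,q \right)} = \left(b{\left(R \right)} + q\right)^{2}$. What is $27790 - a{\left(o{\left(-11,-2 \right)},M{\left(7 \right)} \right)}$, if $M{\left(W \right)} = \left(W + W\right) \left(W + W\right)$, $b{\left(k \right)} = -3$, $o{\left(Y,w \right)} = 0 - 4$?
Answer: $-9459$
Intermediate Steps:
$o{\left(Y,w \right)} = -4$ ($o{\left(Y,w \right)} = 0 - 4 = -4$)
$M{\left(W \right)} = 4 W^{2}$ ($M{\left(W \right)} = 2 W 2 W = 4 W^{2}$)
$a{\left(R,q \right)} = \left(-3 + q\right)^{2}$
$27790 - a{\left(o{\left(-11,-2 \right)},M{\left(7 \right)} \right)} = 27790 - \left(-3 + 4 \cdot 7^{2}\right)^{2} = 27790 - \left(-3 + 4 \cdot 49\right)^{2} = 27790 - \left(-3 + 196\right)^{2} = 27790 - 193^{2} = 27790 - 37249 = -9459$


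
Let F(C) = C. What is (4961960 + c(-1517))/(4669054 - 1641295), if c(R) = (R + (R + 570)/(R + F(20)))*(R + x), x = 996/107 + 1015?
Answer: 914471756276/484983408861 ≈ 1.8856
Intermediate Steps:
x = 109601/107 (x = 996*(1/107) + 1015 = 996/107 + 1015 = 109601/107 ≈ 1024.3)
c(R) = (109601/107 + R)*(R + (570 + R)/(20 + R)) (c(R) = (R + (R + 570)/(R + 20))*(R + 109601/107) = (R + (570 + R)/(20 + R))*(109601/107 + R) = (109601/107 + R)*(R + (570 + R)/(20 + R)))
(4961960 + c(-1517))/(4669054 - 1641295) = (4961960 + (62472570 + 107*(-1517)³ + 111848*(-1517)² + 2362611*(-1517))/(107*(20 - 1517)))/(4669054 - 1641295) = (4961960 + (1/107)*(62472570 + 107*(-3491055413) + 111848*2301289 - 3584080887)/(-1497))/3027759 = (4961960 + (1/107)*(-1/1497)*(62472570 - 373542929191 + 257394572072 - 3584080887))*(1/3027759) = (4961960 + (1/107)*(-1/1497)*(-119669965436))*(1/3027759) = (4961960 + 119669965436/160179)*(1/3027759) = (914471756276/160179)*(1/3027759) = 914471756276/484983408861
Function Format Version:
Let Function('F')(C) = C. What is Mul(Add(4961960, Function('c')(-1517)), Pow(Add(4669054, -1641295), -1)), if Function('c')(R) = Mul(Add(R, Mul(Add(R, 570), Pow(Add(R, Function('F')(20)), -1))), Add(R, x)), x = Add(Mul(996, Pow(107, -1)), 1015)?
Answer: Rational(914471756276, 484983408861) ≈ 1.8856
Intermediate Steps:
x = Rational(109601, 107) (x = Add(Mul(996, Rational(1, 107)), 1015) = Add(Rational(996, 107), 1015) = Rational(109601, 107) ≈ 1024.3)
Function('c')(R) = Mul(Add(Rational(109601, 107), R), Add(R, Mul(Pow(Add(20, R), -1), Add(570, R)))) (Function('c')(R) = Mul(Add(R, Mul(Add(R, 570), Pow(Add(R, 20), -1))), Add(R, Rational(109601, 107))) = Mul(Add(R, Mul(Add(570, R), Pow(Add(20, R), -1))), Add(Rational(109601, 107), R)) = Mul(Add(R, Mul(Pow(Add(20, R), -1), Add(570, R))), Add(Rational(109601, 107), R)) = Mul(Add(Rational(109601, 107), R), Add(R, Mul(Pow(Add(20, R), -1), Add(570, R)))))
Mul(Add(4961960, Function('c')(-1517)), Pow(Add(4669054, -1641295), -1)) = Mul(Add(4961960, Mul(Rational(1, 107), Pow(Add(20, -1517), -1), Add(62472570, Mul(107, Pow(-1517, 3)), Mul(111848, Pow(-1517, 2)), Mul(2362611, -1517)))), Pow(Add(4669054, -1641295), -1)) = Mul(Add(4961960, Mul(Rational(1, 107), Pow(-1497, -1), Add(62472570, Mul(107, -3491055413), Mul(111848, 2301289), -3584080887))), Pow(3027759, -1)) = Mul(Add(4961960, Mul(Rational(1, 107), Rational(-1, 1497), Add(62472570, -373542929191, 257394572072, -3584080887))), Rational(1, 3027759)) = Mul(Add(4961960, Mul(Rational(1, 107), Rational(-1, 1497), -119669965436)), Rational(1, 3027759)) = Mul(Add(4961960, Rational(119669965436, 160179)), Rational(1, 3027759)) = Mul(Rational(914471756276, 160179), Rational(1, 3027759)) = Rational(914471756276, 484983408861)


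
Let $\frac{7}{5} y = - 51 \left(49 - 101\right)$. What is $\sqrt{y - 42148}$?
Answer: $\frac{4 i \sqrt{123277}}{7} \approx 200.63 i$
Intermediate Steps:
$y = \frac{13260}{7}$ ($y = \frac{5 \left(- 51 \left(49 - 101\right)\right)}{7} = \frac{5 \left(\left(-51\right) \left(-52\right)\right)}{7} = \frac{5}{7} \cdot 2652 = \frac{13260}{7} \approx 1894.3$)
$\sqrt{y - 42148} = \sqrt{\frac{13260}{7} - 42148} = \sqrt{- \frac{281776}{7}} = \frac{4 i \sqrt{123277}}{7}$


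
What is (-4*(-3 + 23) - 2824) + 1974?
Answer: -930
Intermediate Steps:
(-4*(-3 + 23) - 2824) + 1974 = (-4*20 - 2824) + 1974 = (-80 - 2824) + 1974 = -2904 + 1974 = -930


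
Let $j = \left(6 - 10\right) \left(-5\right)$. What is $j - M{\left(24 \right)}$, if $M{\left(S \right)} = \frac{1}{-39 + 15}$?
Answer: $\frac{481}{24} \approx 20.042$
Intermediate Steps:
$M{\left(S \right)} = - \frac{1}{24}$ ($M{\left(S \right)} = \frac{1}{-24} = - \frac{1}{24}$)
$j = 20$ ($j = \left(6 - 10\right) \left(-5\right) = \left(-4\right) \left(-5\right) = 20$)
$j - M{\left(24 \right)} = 20 - - \frac{1}{24} = 20 + \frac{1}{24} = \frac{481}{24}$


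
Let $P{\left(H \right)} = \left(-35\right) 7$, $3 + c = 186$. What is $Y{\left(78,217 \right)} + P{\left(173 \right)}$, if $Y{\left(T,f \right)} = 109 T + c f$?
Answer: $47968$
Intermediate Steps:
$c = 183$ ($c = -3 + 186 = 183$)
$P{\left(H \right)} = -245$
$Y{\left(T,f \right)} = 109 T + 183 f$
$Y{\left(78,217 \right)} + P{\left(173 \right)} = \left(109 \cdot 78 + 183 \cdot 217\right) - 245 = \left(8502 + 39711\right) - 245 = 48213 - 245 = 47968$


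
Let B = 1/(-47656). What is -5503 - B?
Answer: -262250967/47656 ≈ -5503.0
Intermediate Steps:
B = -1/47656 ≈ -2.0984e-5
-5503 - B = -5503 - 1*(-1/47656) = -5503 + 1/47656 = -262250967/47656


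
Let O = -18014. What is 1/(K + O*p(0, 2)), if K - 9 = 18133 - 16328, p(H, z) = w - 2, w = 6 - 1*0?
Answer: -1/70242 ≈ -1.4237e-5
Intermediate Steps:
w = 6 (w = 6 + 0 = 6)
p(H, z) = 4 (p(H, z) = 6 - 2 = 4)
K = 1814 (K = 9 + (18133 - 16328) = 9 + 1805 = 1814)
1/(K + O*p(0, 2)) = 1/(1814 - 18014*4) = 1/(1814 - 72056) = 1/(-70242) = -1/70242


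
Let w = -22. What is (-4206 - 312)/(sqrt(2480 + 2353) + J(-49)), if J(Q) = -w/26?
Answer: 323037/408328 - 1145313*sqrt(537)/408328 ≈ -64.207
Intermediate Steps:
J(Q) = 11/13 (J(Q) = -(-22)/26 = -1*(-11/13) = 11/13)
(-4206 - 312)/(sqrt(2480 + 2353) + J(-49)) = (-4206 - 312)/(sqrt(2480 + 2353) + 11/13) = -4518/(sqrt(4833) + 11/13) = -4518/(3*sqrt(537) + 11/13) = -4518/(11/13 + 3*sqrt(537))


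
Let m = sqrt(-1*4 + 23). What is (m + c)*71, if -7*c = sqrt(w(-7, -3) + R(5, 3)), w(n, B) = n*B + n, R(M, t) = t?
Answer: 71*sqrt(19) - 71*sqrt(17)/7 ≈ 267.66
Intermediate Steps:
w(n, B) = n + B*n (w(n, B) = B*n + n = n + B*n)
m = sqrt(19) (m = sqrt(-4 + 23) = sqrt(19) ≈ 4.3589)
c = -sqrt(17)/7 (c = -sqrt(-7*(1 - 3) + 3)/7 = -sqrt(-7*(-2) + 3)/7 = -sqrt(14 + 3)/7 = -sqrt(17)/7 ≈ -0.58902)
(m + c)*71 = (sqrt(19) - sqrt(17)/7)*71 = 71*sqrt(19) - 71*sqrt(17)/7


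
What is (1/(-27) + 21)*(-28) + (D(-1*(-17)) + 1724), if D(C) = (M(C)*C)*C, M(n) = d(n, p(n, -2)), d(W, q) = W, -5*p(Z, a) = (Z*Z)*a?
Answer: 163351/27 ≈ 6050.0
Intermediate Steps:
p(Z, a) = -a*Z²/5 (p(Z, a) = -Z*Z*a/5 = -Z²*a/5 = -a*Z²/5)
M(n) = n
D(C) = C³ (D(C) = (C*C)*C = C²*C = C³)
(1/(-27) + 21)*(-28) + (D(-1*(-17)) + 1724) = (1/(-27) + 21)*(-28) + ((-1*(-17))³ + 1724) = (-1/27 + 21)*(-28) + (17³ + 1724) = (566/27)*(-28) + (4913 + 1724) = -15848/27 + 6637 = 163351/27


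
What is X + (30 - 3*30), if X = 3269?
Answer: 3209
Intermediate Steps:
X + (30 - 3*30) = 3269 + (30 - 3*30) = 3269 + (30 - 90) = 3269 - 60 = 3209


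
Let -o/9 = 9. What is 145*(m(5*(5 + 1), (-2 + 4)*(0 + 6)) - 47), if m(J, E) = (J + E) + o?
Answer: -12470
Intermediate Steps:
o = -81 (o = -9*9 = -81)
m(J, E) = -81 + E + J (m(J, E) = (J + E) - 81 = (E + J) - 81 = -81 + E + J)
145*(m(5*(5 + 1), (-2 + 4)*(0 + 6)) - 47) = 145*((-81 + (-2 + 4)*(0 + 6) + 5*(5 + 1)) - 47) = 145*((-81 + 2*6 + 5*6) - 47) = 145*((-81 + 12 + 30) - 47) = 145*(-39 - 47) = 145*(-86) = -12470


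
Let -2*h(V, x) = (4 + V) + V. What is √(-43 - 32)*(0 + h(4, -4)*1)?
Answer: -30*I*√3 ≈ -51.962*I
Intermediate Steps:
h(V, x) = -2 - V (h(V, x) = -((4 + V) + V)/2 = -(4 + 2*V)/2 = -2 - V)
√(-43 - 32)*(0 + h(4, -4)*1) = √(-43 - 32)*(0 + (-2 - 1*4)*1) = √(-75)*(0 + (-2 - 4)*1) = (5*I*√3)*(0 - 6*1) = (5*I*√3)*(0 - 6) = (5*I*√3)*(-6) = -30*I*√3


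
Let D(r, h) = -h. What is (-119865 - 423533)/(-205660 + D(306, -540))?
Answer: 271699/102560 ≈ 2.6492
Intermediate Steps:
(-119865 - 423533)/(-205660 + D(306, -540)) = (-119865 - 423533)/(-205660 - 1*(-540)) = -543398/(-205660 + 540) = -543398/(-205120) = -543398*(-1/205120) = 271699/102560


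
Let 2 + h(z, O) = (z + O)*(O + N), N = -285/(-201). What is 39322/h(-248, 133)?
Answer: -1317287/517912 ≈ -2.5435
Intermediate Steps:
N = 95/67 (N = -285*(-1/201) = 95/67 ≈ 1.4179)
h(z, O) = -2 + (95/67 + O)*(O + z) (h(z, O) = -2 + (z + O)*(O + 95/67) = -2 + (O + z)*(95/67 + O) = -2 + (95/67 + O)*(O + z))
39322/h(-248, 133) = 39322/(-2 + 133² + (95/67)*133 + (95/67)*(-248) + 133*(-248)) = 39322/(-2 + 17689 + 12635/67 - 23560/67 - 32984) = 39322/(-1035824/67) = 39322*(-67/1035824) = -1317287/517912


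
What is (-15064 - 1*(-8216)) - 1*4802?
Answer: -11650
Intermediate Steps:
(-15064 - 1*(-8216)) - 1*4802 = (-15064 + 8216) - 4802 = -6848 - 4802 = -11650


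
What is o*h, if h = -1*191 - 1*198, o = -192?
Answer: 74688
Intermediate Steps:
h = -389 (h = -191 - 198 = -389)
o*h = -192*(-389) = 74688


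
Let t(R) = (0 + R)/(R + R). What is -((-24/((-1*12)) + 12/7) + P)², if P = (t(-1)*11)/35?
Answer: -73441/4900 ≈ -14.988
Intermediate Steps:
t(R) = ½ (t(R) = R/((2*R)) = R*(1/(2*R)) = ½)
P = 11/70 (P = ((½)*11)/35 = (11/2)*(1/35) = 11/70 ≈ 0.15714)
-((-24/((-1*12)) + 12/7) + P)² = -((-24/((-1*12)) + 12/7) + 11/70)² = -((-24/(-12) + 12*(⅐)) + 11/70)² = -((-24*(-1/12) + 12/7) + 11/70)² = -((2 + 12/7) + 11/70)² = -(26/7 + 11/70)² = -(271/70)² = -1*73441/4900 = -73441/4900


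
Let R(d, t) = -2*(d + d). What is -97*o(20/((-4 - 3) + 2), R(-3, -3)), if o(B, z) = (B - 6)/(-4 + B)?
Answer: -485/4 ≈ -121.25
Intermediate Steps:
R(d, t) = -4*d
o(B, z) = (-6 + B)/(-4 + B)
-97*o(20/((-4 - 3) + 2), R(-3, -3)) = -97*(-6 + 20/((-4 - 3) + 2))/(-4 + 20/((-4 - 3) + 2)) = -97*(-6 + 20/(-7 + 2))/(-4 + 20/(-7 + 2)) = -97*(-6 + 20/(-5))/(-4 + 20/(-5)) = -97*(-6 + 20*(-⅕))/(-4 + 20*(-⅕)) = -97*(-6 - 4)/(-4 - 4) = -97*(-10)/(-8) = -(-97)*(-10)/8 = -97*5/4 = -485/4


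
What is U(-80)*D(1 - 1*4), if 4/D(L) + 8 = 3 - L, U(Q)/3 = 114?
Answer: -684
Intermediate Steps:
U(Q) = 342 (U(Q) = 3*114 = 342)
D(L) = 4/(-5 - L) (D(L) = 4/(-8 + (3 - L)) = 4/(-5 - L))
U(-80)*D(1 - 1*4) = 342*(-4/(5 + (1 - 1*4))) = 342*(-4/(5 + (1 - 4))) = 342*(-4/(5 - 3)) = 342*(-4/2) = 342*(-4*½) = 342*(-2) = -684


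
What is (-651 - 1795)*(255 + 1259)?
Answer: -3703244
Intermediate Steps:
(-651 - 1795)*(255 + 1259) = -2446*1514 = -3703244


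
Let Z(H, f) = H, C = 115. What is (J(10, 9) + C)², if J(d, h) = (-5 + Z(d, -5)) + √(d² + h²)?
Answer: (120 + √181)² ≈ 17810.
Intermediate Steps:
J(d, h) = -5 + d + √(d² + h²) (J(d, h) = (-5 + d) + √(d² + h²) = -5 + d + √(d² + h²))
(J(10, 9) + C)² = ((-5 + 10 + √(10² + 9²)) + 115)² = ((-5 + 10 + √(100 + 81)) + 115)² = ((-5 + 10 + √181) + 115)² = ((5 + √181) + 115)² = (120 + √181)²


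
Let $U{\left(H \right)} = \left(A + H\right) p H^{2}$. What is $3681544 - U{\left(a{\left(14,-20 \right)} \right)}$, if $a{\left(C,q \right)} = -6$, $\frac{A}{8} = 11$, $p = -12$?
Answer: $3716968$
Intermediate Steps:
$A = 88$ ($A = 8 \cdot 11 = 88$)
$U{\left(H \right)} = - 12 H^{2} \left(88 + H\right)$ ($U{\left(H \right)} = \left(88 + H\right) \left(- 12 H^{2}\right) = - 12 H^{2} \left(88 + H\right)$)
$3681544 - U{\left(a{\left(14,-20 \right)} \right)} = 3681544 - 12 \left(-6\right)^{2} \left(-88 - -6\right) = 3681544 - 12 \cdot 36 \left(-88 + 6\right) = 3681544 - 12 \cdot 36 \left(-82\right) = 3681544 - -35424 = 3681544 + 35424 = 3716968$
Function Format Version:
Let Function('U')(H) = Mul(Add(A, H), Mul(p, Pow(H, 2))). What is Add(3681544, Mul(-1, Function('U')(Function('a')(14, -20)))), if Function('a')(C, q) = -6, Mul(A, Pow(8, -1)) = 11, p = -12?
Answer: 3716968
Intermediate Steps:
A = 88 (A = Mul(8, 11) = 88)
Function('U')(H) = Mul(-12, Pow(H, 2), Add(88, H)) (Function('U')(H) = Mul(Add(88, H), Mul(-12, Pow(H, 2))) = Mul(-12, Pow(H, 2), Add(88, H)))
Add(3681544, Mul(-1, Function('U')(Function('a')(14, -20)))) = Add(3681544, Mul(-1, Mul(12, Pow(-6, 2), Add(-88, Mul(-1, -6))))) = Add(3681544, Mul(-1, Mul(12, 36, Add(-88, 6)))) = Add(3681544, Mul(-1, Mul(12, 36, -82))) = Add(3681544, Mul(-1, -35424)) = Add(3681544, 35424) = 3716968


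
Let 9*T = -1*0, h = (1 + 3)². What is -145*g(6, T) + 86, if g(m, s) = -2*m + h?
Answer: -494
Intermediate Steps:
h = 16 (h = 4² = 16)
T = 0 (T = (-1*0)/9 = (⅑)*0 = 0)
g(m, s) = 16 - 2*m (g(m, s) = -2*m + 16 = 16 - 2*m)
-145*g(6, T) + 86 = -145*(16 - 2*6) + 86 = -145*(16 - 12) + 86 = -145*4 + 86 = -580 + 86 = -494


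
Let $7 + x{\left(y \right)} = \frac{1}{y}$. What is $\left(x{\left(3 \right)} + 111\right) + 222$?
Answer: $\frac{979}{3} \approx 326.33$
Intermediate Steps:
$x{\left(y \right)} = -7 + \frac{1}{y}$
$\left(x{\left(3 \right)} + 111\right) + 222 = \left(\left(-7 + \frac{1}{3}\right) + 111\right) + 222 = \left(- \frac{20}{3} + 111\right) + 222 = \frac{313}{3} + 222 = \frac{979}{3}$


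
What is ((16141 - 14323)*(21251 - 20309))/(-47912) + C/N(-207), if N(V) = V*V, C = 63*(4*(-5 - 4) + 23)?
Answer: -2039459777/57027258 ≈ -35.763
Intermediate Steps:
C = -819 (C = 63*(4*(-9) + 23) = 63*(-36 + 23) = 63*(-13) = -819)
N(V) = V²
((16141 - 14323)*(21251 - 20309))/(-47912) + C/N(-207) = ((16141 - 14323)*(21251 - 20309))/(-47912) - 819/((-207)²) = (1818*942)*(-1/47912) - 819/42849 = 1712556*(-1/47912) - 819*1/42849 = -428139/11978 - 91/4761 = -2039459777/57027258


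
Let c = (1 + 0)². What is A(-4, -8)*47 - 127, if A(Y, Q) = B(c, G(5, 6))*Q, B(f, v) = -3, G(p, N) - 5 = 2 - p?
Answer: 1001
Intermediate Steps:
G(p, N) = 7 - p (G(p, N) = 5 + (2 - p) = 7 - p)
c = 1 (c = 1² = 1)
A(Y, Q) = -3*Q
A(-4, -8)*47 - 127 = -3*(-8)*47 - 127 = 24*47 - 127 = 1128 - 127 = 1001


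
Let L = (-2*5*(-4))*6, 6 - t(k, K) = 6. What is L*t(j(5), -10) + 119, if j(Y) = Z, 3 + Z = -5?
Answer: 119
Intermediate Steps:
Z = -8 (Z = -3 - 5 = -8)
j(Y) = -8
t(k, K) = 0 (t(k, K) = 6 - 1*6 = 6 - 6 = 0)
L = 240 (L = -10*(-4)*6 = 40*6 = 240)
L*t(j(5), -10) + 119 = 240*0 + 119 = 0 + 119 = 119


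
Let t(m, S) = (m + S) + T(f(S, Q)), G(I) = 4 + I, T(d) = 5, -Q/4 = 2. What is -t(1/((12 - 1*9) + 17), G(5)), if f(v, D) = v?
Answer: -281/20 ≈ -14.050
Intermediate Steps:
Q = -8 (Q = -4*2 = -8)
t(m, S) = 5 + S + m (t(m, S) = (m + S) + 5 = (S + m) + 5 = 5 + S + m)
-t(1/((12 - 1*9) + 17), G(5)) = -(5 + (4 + 5) + 1/((12 - 1*9) + 17)) = -(5 + 9 + 1/((12 - 9) + 17)) = -(5 + 9 + 1/(3 + 17)) = -(5 + 9 + 1/20) = -1*281/20 = -281/20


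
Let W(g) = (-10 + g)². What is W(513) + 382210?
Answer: 635219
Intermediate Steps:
W(513) + 382210 = (-10 + 513)² + 382210 = 503² + 382210 = 253009 + 382210 = 635219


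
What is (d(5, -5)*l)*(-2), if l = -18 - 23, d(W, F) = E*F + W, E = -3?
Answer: 1640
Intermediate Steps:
d(W, F) = W - 3*F (d(W, F) = -3*F + W = W - 3*F)
l = -41
(d(5, -5)*l)*(-2) = ((5 - 3*(-5))*(-41))*(-2) = ((5 + 15)*(-41))*(-2) = (20*(-41))*(-2) = -820*(-2) = 1640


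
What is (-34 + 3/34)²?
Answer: 1329409/1156 ≈ 1150.0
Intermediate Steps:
(-34 + 3/34)² = (-1153/34)² = 1329409/1156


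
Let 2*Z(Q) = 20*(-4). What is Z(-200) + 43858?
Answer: 43818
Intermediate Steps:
Z(Q) = -40 (Z(Q) = (20*(-4))/2 = (½)*(-80) = -40)
Z(-200) + 43858 = -40 + 43858 = 43818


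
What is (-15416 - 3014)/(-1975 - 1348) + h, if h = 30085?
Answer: 99990885/3323 ≈ 30091.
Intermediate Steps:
(-15416 - 3014)/(-1975 - 1348) + h = (-15416 - 3014)/(-1975 - 1348) + 30085 = -18430/(-3323) + 30085 = -18430*(-1/3323) + 30085 = 18430/3323 + 30085 = 99990885/3323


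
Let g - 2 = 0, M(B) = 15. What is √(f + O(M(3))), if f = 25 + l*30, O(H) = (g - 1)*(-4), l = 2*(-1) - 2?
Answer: 3*I*√11 ≈ 9.9499*I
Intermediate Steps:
l = -4 (l = -2 - 2 = -4)
g = 2 (g = 2 + 0 = 2)
O(H) = -4 (O(H) = (2 - 1)*(-4) = 1*(-4) = -4)
f = -95 (f = 25 - 4*30 = 25 - 120 = -95)
√(f + O(M(3))) = √(-95 - 4) = √(-99) = 3*I*√11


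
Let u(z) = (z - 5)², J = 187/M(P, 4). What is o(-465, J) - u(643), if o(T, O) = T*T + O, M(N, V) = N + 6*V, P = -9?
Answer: -2862098/15 ≈ -1.9081e+5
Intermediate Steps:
J = 187/15 (J = 187/(-9 + 6*4) = 187/(-9 + 24) = 187/15 ≈ 12.467)
o(T, O) = O + T² (o(T, O) = T² + O = O + T²)
u(z) = (-5 + z)²
o(-465, J) - u(643) = (187/15 + (-465)²) - (-5 + 643)² = (187/15 + 216225) - 1*638² = 3243562/15 - 1*407044 = 3243562/15 - 407044 = -2862098/15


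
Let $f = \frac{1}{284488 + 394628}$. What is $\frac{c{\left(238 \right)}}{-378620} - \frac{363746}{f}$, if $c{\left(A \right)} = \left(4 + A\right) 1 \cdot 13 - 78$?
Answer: $- \frac{23382220334575847}{94655} \approx -2.4703 \cdot 10^{11}$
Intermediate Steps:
$c{\left(A \right)} = -26 + 13 A$ ($c{\left(A \right)} = \left(4 + A\right) 13 - 78 = \left(52 + 13 A\right) - 78 = -26 + 13 A$)
$f = \frac{1}{679116} \approx 1.4725 \cdot 10^{-6}$
$\frac{c{\left(238 \right)}}{-378620} - \frac{363746}{f} = \frac{-26 + 13 \cdot 238}{-378620} - 363746 \frac{1}{\frac{1}{679116}} = \left(-26 + 3094\right) \left(- \frac{1}{378620}\right) - 247025728536 = 3068 \left(- \frac{1}{378620}\right) - 247025728536 = - \frac{767}{94655} - 247025728536 = - \frac{23382220334575847}{94655}$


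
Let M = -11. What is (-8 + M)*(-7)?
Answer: 133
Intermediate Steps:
(-8 + M)*(-7) = (-8 - 11)*(-7) = -19*(-7) = 133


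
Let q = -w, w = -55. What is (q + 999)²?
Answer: 1110916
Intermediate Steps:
q = 55 (q = -1*(-55) = 55)
(q + 999)² = (55 + 999)² = 1054² = 1110916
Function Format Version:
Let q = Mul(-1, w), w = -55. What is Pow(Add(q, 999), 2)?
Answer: 1110916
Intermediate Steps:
q = 55 (q = Mul(-1, -55) = 55)
Pow(Add(q, 999), 2) = Pow(Add(55, 999), 2) = Pow(1054, 2) = 1110916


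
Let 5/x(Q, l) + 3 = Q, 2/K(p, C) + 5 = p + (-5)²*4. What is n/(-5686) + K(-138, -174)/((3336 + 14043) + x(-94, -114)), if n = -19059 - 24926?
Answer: 1594182859503/206082229742 ≈ 7.7357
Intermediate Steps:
K(p, C) = 2/(95 + p) (K(p, C) = 2/(-5 + (p + (-5)²*4)) = 2/(-5 + (p + 25*4)) = 2/(-5 + (p + 100)) = 2/(-5 + (100 + p)) = 2/(95 + p))
x(Q, l) = 5/(-3 + Q)
n = -43985
n/(-5686) + K(-138, -174)/((3336 + 14043) + x(-94, -114)) = -43985/(-5686) + (2/(95 - 138))/((3336 + 14043) + 5/(-3 - 94)) = -43985*(-1/5686) + (2/(-43))/(17379 + 5/(-97)) = 43985/5686 + (2*(-1/43))/(17379 + 5*(-1/97)) = 43985/5686 - 2/(43*(17379 - 5/97)) = 43985/5686 - 2/(43*1685758/97) = 43985/5686 - 2/43*97/1685758 = 43985/5686 - 97/36243797 = 1594182859503/206082229742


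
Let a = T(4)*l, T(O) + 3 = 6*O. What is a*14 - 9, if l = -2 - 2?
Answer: -1185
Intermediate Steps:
T(O) = -3 + 6*O
l = -4
a = -84 (a = (-3 + 6*4)*(-4) = (-3 + 24)*(-4) = 21*(-4) = -84)
a*14 - 9 = -84*14 - 9 = -1176 - 9 = -1185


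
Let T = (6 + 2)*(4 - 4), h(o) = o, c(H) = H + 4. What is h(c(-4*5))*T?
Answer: 0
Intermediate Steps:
c(H) = 4 + H
T = 0 (T = 8*0 = 0)
h(c(-4*5))*T = (4 - 4*5)*0 = (4 - 20)*0 = -16*0 = 0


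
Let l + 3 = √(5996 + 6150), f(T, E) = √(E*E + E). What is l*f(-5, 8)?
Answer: 6*√2*(-3 + √12146) ≈ 909.70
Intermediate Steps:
f(T, E) = √(E + E²) (f(T, E) = √(E² + E) = √(E + E²))
l = -3 + √12146 (l = -3 + √(5996 + 6150) = -3 + √12146 ≈ 107.21)
l*f(-5, 8) = (-3 + √12146)*√(8*(1 + 8)) = (-3 + √12146)*√(8*9) = (-3 + √12146)*√72 = (-3 + √12146)*(6*√2) = 6*√2*(-3 + √12146)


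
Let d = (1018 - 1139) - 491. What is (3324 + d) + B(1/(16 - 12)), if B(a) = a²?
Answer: 43393/16 ≈ 2712.1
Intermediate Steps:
d = -612 (d = -121 - 491 = -612)
(3324 + d) + B(1/(16 - 12)) = (3324 - 612) + (1/(16 - 12))² = 2712 + (1/4)² = 2712 + (¼)² = 2712 + 1/16 = 43393/16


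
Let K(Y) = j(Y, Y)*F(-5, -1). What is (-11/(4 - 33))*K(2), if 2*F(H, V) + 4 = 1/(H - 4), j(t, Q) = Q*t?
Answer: -814/261 ≈ -3.1188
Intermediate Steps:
F(H, V) = -2 + 1/(2*(-4 + H)) (F(H, V) = -2 + 1/(2*(H - 4)) = -2 + 1/(2*(-4 + H)))
K(Y) = -37*Y²/18 (K(Y) = (Y*Y)*((17 - 4*(-5))/(2*(-4 - 5))) = Y²*((½)*(17 + 20)/(-9)) = Y²*((½)*(-⅑)*37) = Y²*(-37/18) = -37*Y²/18)
(-11/(4 - 33))*K(2) = (-11/(4 - 33))*(-37/18*2²) = (-11/(-29))*(-37/18*4) = -11*(-1/29)*(-74/9) = (11/29)*(-74/9) = -814/261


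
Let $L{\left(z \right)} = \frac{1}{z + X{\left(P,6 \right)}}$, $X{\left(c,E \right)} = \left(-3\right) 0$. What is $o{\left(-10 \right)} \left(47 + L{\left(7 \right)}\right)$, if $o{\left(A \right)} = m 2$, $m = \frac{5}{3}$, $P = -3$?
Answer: $\frac{1100}{7} \approx 157.14$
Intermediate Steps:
$m = \frac{5}{3}$ ($m = 5 \cdot \frac{1}{3} = \frac{5}{3} \approx 1.6667$)
$o{\left(A \right)} = \frac{10}{3}$ ($o{\left(A \right)} = \frac{5}{3} \cdot 2 = \frac{10}{3}$)
$X{\left(c,E \right)} = 0$
$L{\left(z \right)} = \frac{1}{z}$ ($L{\left(z \right)} = \frac{1}{z + 0} = \frac{1}{z}$)
$o{\left(-10 \right)} \left(47 + L{\left(7 \right)}\right) = \frac{10 \left(47 + \frac{1}{7}\right)}{3} = \frac{10}{3} \cdot \frac{330}{7} = \frac{1100}{7}$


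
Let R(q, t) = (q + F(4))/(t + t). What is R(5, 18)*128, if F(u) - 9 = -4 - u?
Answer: 64/3 ≈ 21.333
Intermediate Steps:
F(u) = 5 - u (F(u) = 9 + (-4 - u) = 5 - u)
R(q, t) = (1 + q)/(2*t) (R(q, t) = (q + (5 - 1*4))/(t + t) = (q + (5 - 4))/((2*t)) = (q + 1)*(1/(2*t)) = (1 + q)*(1/(2*t)) = (1 + q)/(2*t))
R(5, 18)*128 = ((1/2)*(1 + 5)/18)*128 = ((1/2)*(1/18)*6)*128 = (1/6)*128 = 64/3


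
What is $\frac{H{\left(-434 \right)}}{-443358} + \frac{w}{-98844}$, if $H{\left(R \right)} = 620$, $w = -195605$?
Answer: $\frac{14443626385}{7303879692} \approx 1.9775$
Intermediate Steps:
$\frac{H{\left(-434 \right)}}{-443358} + \frac{w}{-98844} = \frac{620}{-443358} - \frac{195605}{-98844} = 620 \left(- \frac{1}{443358}\right) - - \frac{195605}{98844} = - \frac{310}{221679} + \frac{195605}{98844} = \frac{14443626385}{7303879692}$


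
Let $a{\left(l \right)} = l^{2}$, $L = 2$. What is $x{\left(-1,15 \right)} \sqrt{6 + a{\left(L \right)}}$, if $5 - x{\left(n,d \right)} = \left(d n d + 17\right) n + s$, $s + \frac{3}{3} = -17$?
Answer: $- 185 \sqrt{10} \approx -585.02$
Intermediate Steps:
$s = -18$ ($s = -1 - 17 = -18$)
$x{\left(n,d \right)} = 23 - n \left(17 + n d^{2}\right)$ ($x{\left(n,d \right)} = 5 - \left(\left(d n d + 17\right) n - 18\right) = 5 - \left(\left(n d^{2} + 17\right) n - 18\right) = 5 - \left(\left(17 + n d^{2}\right) n - 18\right) = 5 - \left(n \left(17 + n d^{2}\right) - 18\right) = 5 - \left(-18 + n \left(17 + n d^{2}\right)\right) = 23 - n \left(17 + n d^{2}\right)$)
$x{\left(-1,15 \right)} \sqrt{6 + a{\left(L \right)}} = \left(23 - -17 - 15^{2} \left(-1\right)^{2}\right) \sqrt{6 + 2^{2}} = \left(23 + 17 - 225 \cdot 1\right) \sqrt{6 + 4} = \left(23 + 17 - 225\right) \sqrt{10} = - 185 \sqrt{10}$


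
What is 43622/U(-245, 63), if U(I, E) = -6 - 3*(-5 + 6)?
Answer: -43622/9 ≈ -4846.9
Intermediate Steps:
U(I, E) = -9 (U(I, E) = -6 - 3*1 = -6 - 3 = -9)
43622/U(-245, 63) = 43622/(-9) = 43622*(-1/9) = -43622/9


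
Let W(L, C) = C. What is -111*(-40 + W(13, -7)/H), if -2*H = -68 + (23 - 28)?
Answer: 325674/73 ≈ 4461.3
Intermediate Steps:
H = 73/2 (H = -(-68 + (23 - 28))/2 = -(-68 - 5)/2 = -½*(-73) = 73/2 ≈ 36.500)
-111*(-40 + W(13, -7)/H) = -111*(-40 - 7/73/2) = -111*(-40 - 7*2/73) = -111*(-40 - 14/73) = -111*(-2934/73) = 325674/73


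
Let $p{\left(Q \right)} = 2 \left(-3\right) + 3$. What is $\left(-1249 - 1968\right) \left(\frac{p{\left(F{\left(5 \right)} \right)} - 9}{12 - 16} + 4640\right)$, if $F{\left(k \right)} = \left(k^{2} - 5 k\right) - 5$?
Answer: $-14936531$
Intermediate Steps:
$F{\left(k \right)} = -5 + k^{2} - 5 k$
$p{\left(Q \right)} = -3$ ($p{\left(Q \right)} = -6 + 3 = -3$)
$\left(-1249 - 1968\right) \left(\frac{p{\left(F{\left(5 \right)} \right)} - 9}{12 - 16} + 4640\right) = \left(-1249 - 1968\right) \left(\frac{-3 - 9}{12 - 16} + 4640\right) = - 3217 \left(- \frac{12}{-4} + 4640\right) = - 3217 \left(\left(-12\right) \left(- \frac{1}{4}\right) + 4640\right) = - 3217 \left(3 + 4640\right) = \left(-3217\right) 4643 = -14936531$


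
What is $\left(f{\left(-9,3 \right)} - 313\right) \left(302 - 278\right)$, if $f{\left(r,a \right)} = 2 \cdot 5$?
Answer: $-7272$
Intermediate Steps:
$f{\left(r,a \right)} = 10$
$\left(f{\left(-9,3 \right)} - 313\right) \left(302 - 278\right) = \left(10 - 313\right) \left(302 - 278\right) = \left(-303\right) 24 = -7272$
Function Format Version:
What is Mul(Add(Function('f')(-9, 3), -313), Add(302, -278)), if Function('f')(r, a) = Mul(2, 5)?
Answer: -7272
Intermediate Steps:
Function('f')(r, a) = 10
Mul(Add(Function('f')(-9, 3), -313), Add(302, -278)) = Mul(Add(10, -313), Add(302, -278)) = Mul(-303, 24) = -7272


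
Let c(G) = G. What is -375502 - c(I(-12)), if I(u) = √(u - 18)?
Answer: -375502 - I*√30 ≈ -3.755e+5 - 5.4772*I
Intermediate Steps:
I(u) = √(-18 + u)
-375502 - c(I(-12)) = -375502 - √(-18 - 12) = -375502 - √(-30) = -375502 - I*√30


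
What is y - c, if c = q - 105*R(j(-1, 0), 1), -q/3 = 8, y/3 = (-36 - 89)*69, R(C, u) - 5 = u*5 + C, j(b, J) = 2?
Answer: -24591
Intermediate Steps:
R(C, u) = 5 + C + 5*u (R(C, u) = 5 + (u*5 + C) = 5 + (5*u + C) = 5 + (C + 5*u) = 5 + C + 5*u)
y = -25875 (y = 3*((-36 - 89)*69) = 3*(-125*69) = 3*(-8625) = -25875)
q = -24 (q = -3*8 = -24)
c = -1284 (c = -24 - 105*(5 + 2 + 5*1) = -24 - 105*(5 + 2 + 5) = -24 - 105*12 = -24 - 1260 = -1284)
y - c = -25875 - 1*(-1284) = -25875 + 1284 = -24591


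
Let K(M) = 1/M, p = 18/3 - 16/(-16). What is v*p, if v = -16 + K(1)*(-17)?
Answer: -231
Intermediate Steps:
p = 7 (p = 18*(⅓) - 16*(-1/16) = 6 + 1 = 7)
K(M) = 1/M
v = -33 (v = -16 - 17/1 = -16 + 1*(-17) = -16 - 17 = -33)
v*p = -33*7 = -231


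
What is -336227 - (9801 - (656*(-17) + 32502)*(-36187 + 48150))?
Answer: 255064022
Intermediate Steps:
-336227 - (9801 - (656*(-17) + 32502)*(-36187 + 48150)) = -336227 - (9801 - (-11152 + 32502)*11963) = -336227 - (9801 - 21350*11963) = -336227 - (9801 - 1*255410050) = -336227 - (9801 - 255410050) = -336227 - 1*(-255400249) = -336227 + 255400249 = 255064022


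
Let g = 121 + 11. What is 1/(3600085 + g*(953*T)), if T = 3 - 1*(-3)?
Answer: 1/4354861 ≈ 2.2963e-7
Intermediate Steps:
T = 6 (T = 3 + 3 = 6)
g = 132
1/(3600085 + g*(953*T)) = 1/(3600085 + 132*(953*6)) = 1/(3600085 + 132*5718) = 1/(3600085 + 754776) = 1/4354861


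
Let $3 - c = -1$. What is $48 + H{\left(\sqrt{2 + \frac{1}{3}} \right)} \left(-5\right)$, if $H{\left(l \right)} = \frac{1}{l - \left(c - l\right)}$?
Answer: $51 + \frac{\sqrt{21}}{2} \approx 53.291$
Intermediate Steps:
$c = 4$ ($c = 3 - -1 = 3 + 1 = 4$)
$H{\left(l \right)} = \frac{1}{-4 + 2 l}$ ($H{\left(l \right)} = \frac{1}{l + \left(l - 4\right)} = \frac{1}{l + \left(-4 + l\right)} = \frac{1}{-4 + 2 l}$)
$48 + H{\left(\sqrt{2 + \frac{1}{3}} \right)} \left(-5\right) = 48 + \frac{1}{2 \left(-2 + \sqrt{2 + \frac{1}{3}}\right)} \left(-5\right) = 48 + \frac{1}{2 \left(-2 + \sqrt{\frac{7}{3}}\right)} \left(-5\right) = 48 + \frac{1}{2 \left(-2 + \frac{\sqrt{21}}{3}\right)} \left(-5\right) = 48 - \frac{5}{2 \left(-2 + \frac{\sqrt{21}}{3}\right)}$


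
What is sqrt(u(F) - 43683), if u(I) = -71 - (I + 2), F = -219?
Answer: I*sqrt(43537) ≈ 208.66*I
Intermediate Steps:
u(I) = -73 - I (u(I) = -71 - (2 + I) = -71 + (-2 - I) = -73 - I)
sqrt(u(F) - 43683) = sqrt((-73 - 1*(-219)) - 43683) = sqrt((-73 + 219) - 43683) = sqrt(146 - 43683) = sqrt(-43537) = I*sqrt(43537)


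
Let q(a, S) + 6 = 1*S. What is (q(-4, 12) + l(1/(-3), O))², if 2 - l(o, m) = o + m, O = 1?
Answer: 484/9 ≈ 53.778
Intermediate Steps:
q(a, S) = -6 + S (q(a, S) = -6 + 1*S = -6 + S)
l(o, m) = 2 - m - o (l(o, m) = 2 - (o + m) = 2 - (m + o) = 2 + (-m - o) = 2 - m - o)
(q(-4, 12) + l(1/(-3), O))² = ((-6 + 12) + (2 - 1*1 - 1/(-3)))² = (6 + (2 - 1 - 1*(-⅓)))² = (6 + (2 - 1 + ⅓))² = (6 + 4/3)² = (22/3)² = 484/9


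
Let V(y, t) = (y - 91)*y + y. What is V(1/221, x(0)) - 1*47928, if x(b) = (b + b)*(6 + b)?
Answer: -2340871337/48841 ≈ -47928.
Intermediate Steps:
x(b) = 2*b*(6 + b) (x(b) = (2*b)*(6 + b) = 2*b*(6 + b))
V(y, t) = y + y*(-91 + y) (V(y, t) = (-91 + y)*y + y = y*(-91 + y) + y = y + y*(-91 + y))
V(1/221, x(0)) - 1*47928 = (-90 + 1/221)/221 - 1*47928 = (-90 + 1/221)/221 - 47928 = (1/221)*(-19889/221) - 47928 = -19889/48841 - 47928 = -2340871337/48841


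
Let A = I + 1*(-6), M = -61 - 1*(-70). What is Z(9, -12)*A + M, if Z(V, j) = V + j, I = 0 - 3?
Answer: 36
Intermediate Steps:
I = -3
M = 9 (M = -61 + 70 = 9)
A = -9 (A = -3 + 1*(-6) = -3 - 6 = -9)
Z(9, -12)*A + M = (9 - 12)*(-9) + 9 = -3*(-9) + 9 = 27 + 9 = 36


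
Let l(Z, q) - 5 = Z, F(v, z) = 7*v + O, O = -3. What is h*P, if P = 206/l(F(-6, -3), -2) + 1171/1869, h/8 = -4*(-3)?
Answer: -1352696/3115 ≈ -434.25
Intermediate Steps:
F(v, z) = -3 + 7*v (F(v, z) = 7*v - 3 = -3 + 7*v)
l(Z, q) = 5 + Z
h = 96 (h = 8*(-4*(-3)) = 8*12 = 96)
P = -169087/37380 (P = 206/(5 + (-3 + 7*(-6))) + 1171/1869 = 206/(5 + (-3 - 42)) + 1171*(1/1869) = 206/(5 - 45) + 1171/1869 = 206/(-40) + 1171/1869 = 206*(-1/40) + 1171/1869 = -103/20 + 1171/1869 = -169087/37380 ≈ -4.5235)
h*P = 96*(-169087/37380) = -1352696/3115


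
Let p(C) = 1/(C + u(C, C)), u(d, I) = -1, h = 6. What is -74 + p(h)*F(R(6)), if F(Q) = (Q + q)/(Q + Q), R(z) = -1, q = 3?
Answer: -371/5 ≈ -74.200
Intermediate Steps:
F(Q) = (3 + Q)/(2*Q) (F(Q) = (Q + 3)/(Q + Q) = (3 + Q)/((2*Q)) = (3 + Q)*(1/(2*Q)) = (3 + Q)/(2*Q))
p(C) = 1/(-1 + C) (p(C) = 1/(C - 1) = 1/(-1 + C))
-74 + p(h)*F(R(6)) = -74 + ((1/2)*(3 - 1)/(-1))/(-1 + 6) = -74 + ((1/2)*(-1)*2)/5 = -74 + (1/5)*(-1) = -74 - 1/5 = -371/5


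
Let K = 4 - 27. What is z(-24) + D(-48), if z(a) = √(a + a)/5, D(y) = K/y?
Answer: 23/48 + 4*I*√3/5 ≈ 0.47917 + 1.3856*I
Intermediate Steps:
K = -23
D(y) = -23/y
z(a) = √2*√a/5 (z(a) = √(2*a)*(⅕) = (√2*√a)*(⅕) = √2*√a/5)
z(-24) + D(-48) = √2*√(-24)/5 - 23/(-48) = √2*(2*I*√6)/5 - 23*(-1/48) = 4*I*√3/5 + 23/48 = 23/48 + 4*I*√3/5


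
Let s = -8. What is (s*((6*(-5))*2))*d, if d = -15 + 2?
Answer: -6240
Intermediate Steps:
d = -13
(s*((6*(-5))*2))*d = -8*6*(-5)*2*(-13) = -(-240)*2*(-13) = -8*(-60)*(-13) = 480*(-13) = -6240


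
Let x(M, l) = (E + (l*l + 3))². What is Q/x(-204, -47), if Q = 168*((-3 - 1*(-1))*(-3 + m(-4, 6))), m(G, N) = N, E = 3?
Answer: -1008/4906225 ≈ -0.00020545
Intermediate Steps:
x(M, l) = (6 + l²)² (x(M, l) = (3 + (l*l + 3))² = (3 + (l² + 3))² = (3 + (3 + l²))² = (6 + l²)²)
Q = -1008 (Q = 168*((-3 - 1*(-1))*(-3 + 6)) = 168*((-3 + 1)*3) = 168*(-2*3) = 168*(-6) = -1008)
Q/x(-204, -47) = -1008/(6 + (-47)²)² = -1008/(6 + 2209)² = -1008/(2215²) = -1008/4906225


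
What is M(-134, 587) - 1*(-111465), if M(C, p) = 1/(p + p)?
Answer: 130859911/1174 ≈ 1.1147e+5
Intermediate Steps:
M(C, p) = 1/(2*p)
M(-134, 587) - 1*(-111465) = (½)/587 - 1*(-111465) = (½)*(1/587) + 111465 = 1/1174 + 111465 = 130859911/1174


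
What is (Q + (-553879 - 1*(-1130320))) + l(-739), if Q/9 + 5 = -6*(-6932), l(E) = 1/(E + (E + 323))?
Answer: 1098086219/1155 ≈ 9.5072e+5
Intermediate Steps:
l(E) = 1/(323 + 2*E) (l(E) = 1/(E + (323 + E)) = 1/(323 + 2*E))
Q = 374283 (Q = -45 + 9*(-6*(-6932)) = -45 + 9*41592 = -45 + 374328 = 374283)
(Q + (-553879 - 1*(-1130320))) + l(-739) = (374283 + (-553879 - 1*(-1130320))) + 1/(323 + 2*(-739)) = (374283 + (-553879 + 1130320)) + 1/(323 - 1478) = (374283 + 576441) + 1/(-1155) = 950724 - 1/1155 = 1098086219/1155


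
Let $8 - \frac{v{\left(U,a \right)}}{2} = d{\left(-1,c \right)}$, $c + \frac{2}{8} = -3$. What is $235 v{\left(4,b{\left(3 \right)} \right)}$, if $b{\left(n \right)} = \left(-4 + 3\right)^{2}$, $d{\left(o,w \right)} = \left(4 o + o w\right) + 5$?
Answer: $\frac{3525}{2} \approx 1762.5$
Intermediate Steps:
$c = - \frac{13}{4}$ ($c = - \frac{1}{4} - 3 = - \frac{13}{4} \approx -3.25$)
$d{\left(o,w \right)} = 5 + 4 o + o w$
$b{\left(n \right)} = 1$ ($b{\left(n \right)} = \left(-1\right)^{2} = 1$)
$v{\left(U,a \right)} = \frac{15}{2}$ ($v{\left(U,a \right)} = 16 - 2 \left(5 + 4 \left(-1\right) - - \frac{13}{4}\right) = 16 - 2 \left(5 - 4 + \frac{13}{4}\right) = 16 - \frac{17}{2} = \frac{15}{2}$)
$235 v{\left(4,b{\left(3 \right)} \right)} = 235 \cdot \frac{15}{2} = \frac{3525}{2}$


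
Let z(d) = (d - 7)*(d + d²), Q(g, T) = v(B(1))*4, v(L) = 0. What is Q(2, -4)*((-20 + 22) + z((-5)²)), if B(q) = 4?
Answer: 0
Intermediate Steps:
Q(g, T) = 0 (Q(g, T) = 0*4 = 0)
z(d) = (-7 + d)*(d + d²)
Q(2, -4)*((-20 + 22) + z((-5)²)) = 0*((-20 + 22) + (-5)²*(-7 + ((-5)²)² - 6*(-5)²)) = 0*(2 + 25*(-7 + 25² - 6*25)) = 0*(2 + 25*(-7 + 625 - 150)) = 0*(2 + 25*468) = 0*(2 + 11700) = 0*11702 = 0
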